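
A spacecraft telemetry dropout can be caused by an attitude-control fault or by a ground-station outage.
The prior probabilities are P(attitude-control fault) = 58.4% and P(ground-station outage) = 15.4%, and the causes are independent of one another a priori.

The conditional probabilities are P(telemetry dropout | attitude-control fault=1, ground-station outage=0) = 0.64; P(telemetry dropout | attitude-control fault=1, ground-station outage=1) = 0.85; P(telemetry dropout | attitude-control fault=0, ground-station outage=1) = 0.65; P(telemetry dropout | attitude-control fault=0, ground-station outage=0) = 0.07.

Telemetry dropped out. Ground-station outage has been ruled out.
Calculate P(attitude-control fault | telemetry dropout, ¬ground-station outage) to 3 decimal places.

P(attitude-control fault | telemetry dropout, ¬ground-station outage) ≈ 0.928

P(telemetry dropout | ¬ground-station outage) = 0.07×0.416 + 0.64×0.584 = 0.029120 + 0.373760 = 0.402880
The attitude-control fault-present share is 0.64×0.584 = 0.373760.
Hence the posterior is 0.373760/0.402880 ≈ 0.928.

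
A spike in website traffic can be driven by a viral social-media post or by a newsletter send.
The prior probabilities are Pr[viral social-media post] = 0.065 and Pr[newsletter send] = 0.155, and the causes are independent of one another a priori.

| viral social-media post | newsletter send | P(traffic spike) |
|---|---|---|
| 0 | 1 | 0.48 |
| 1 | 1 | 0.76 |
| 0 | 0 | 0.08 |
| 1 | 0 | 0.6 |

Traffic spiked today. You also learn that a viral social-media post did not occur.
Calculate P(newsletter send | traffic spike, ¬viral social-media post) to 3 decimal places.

P(newsletter send | traffic spike, ¬viral social-media post) ≈ 0.524

Weight on newsletter send=true, given the evidence: 0.48·0.155 = 0.074400
Normalizer over all consistent configurations: 0.08·0.845 + 0.48·0.155 = 0.142000
Posterior = 0.074400 / 0.142000 ≈ 0.524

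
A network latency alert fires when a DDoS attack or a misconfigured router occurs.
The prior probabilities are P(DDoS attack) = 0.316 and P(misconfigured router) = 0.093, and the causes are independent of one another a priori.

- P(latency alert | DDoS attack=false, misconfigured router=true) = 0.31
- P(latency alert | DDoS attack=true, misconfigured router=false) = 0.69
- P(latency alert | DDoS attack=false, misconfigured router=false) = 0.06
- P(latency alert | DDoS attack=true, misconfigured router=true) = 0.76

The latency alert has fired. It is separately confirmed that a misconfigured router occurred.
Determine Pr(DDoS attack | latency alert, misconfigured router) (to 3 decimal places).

P(latency alert | misconfigured router) = 0.31×0.684 + 0.76×0.316 = 0.212040 + 0.240160 = 0.452200
Of this, 0.240160 comes from 0.76×0.316 (the DDoS attack=true cases).
P(DDoS attack | latency alert, misconfigured router) = 0.240160 / 0.452200 ≈ 0.531

Pr(DDoS attack | latency alert, misconfigured router) ≈ 0.531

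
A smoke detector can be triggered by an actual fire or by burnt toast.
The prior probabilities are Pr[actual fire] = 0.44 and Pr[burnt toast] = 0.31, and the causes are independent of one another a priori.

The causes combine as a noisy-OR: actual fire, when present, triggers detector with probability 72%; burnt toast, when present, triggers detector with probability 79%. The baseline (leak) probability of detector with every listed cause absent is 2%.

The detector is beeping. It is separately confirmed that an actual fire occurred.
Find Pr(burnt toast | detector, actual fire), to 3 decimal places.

Pr(burnt toast | detector, actual fire) ≈ 0.368

Under noisy-OR, P(detector | causes) = 1 − (1−0.02)·∏(1−qᵢ) over the active causes.
Numerator (weight on configurations with burnt toast): 0.942376×0.31 = 0.292137
The normalizing constant is 0.7256×0.69 + 0.942376×0.31 = 0.792801
P(burnt toast | detector, actual fire) = 0.292137/0.792801 ≈ 0.368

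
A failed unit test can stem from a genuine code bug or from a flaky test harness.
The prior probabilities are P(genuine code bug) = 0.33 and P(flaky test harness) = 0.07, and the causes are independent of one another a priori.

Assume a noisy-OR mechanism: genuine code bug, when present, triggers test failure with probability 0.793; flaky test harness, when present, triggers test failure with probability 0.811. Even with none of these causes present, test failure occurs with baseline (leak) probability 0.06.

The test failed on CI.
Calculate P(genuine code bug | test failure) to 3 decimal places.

P(genuine code bug | test failure) ≈ 0.780

Under noisy-OR, P(test failure | causes) = 1 − (1−0.06)·∏(1−qᵢ) over the active causes.
P(test failure) = 0.06×0.67×0.93 + 0.82234×0.67×0.07 + 0.80542×0.33×0.93 + 0.963224×0.33×0.07 = 0.037386 + 0.038568 + 0.247183 + 0.022250 = 0.345387
Restricting to configurations with genuine code bug present: 0.247183 + 0.022250 = 0.269433.
So P(genuine code bug | test failure) = 0.269433/0.345387 ≈ 0.780.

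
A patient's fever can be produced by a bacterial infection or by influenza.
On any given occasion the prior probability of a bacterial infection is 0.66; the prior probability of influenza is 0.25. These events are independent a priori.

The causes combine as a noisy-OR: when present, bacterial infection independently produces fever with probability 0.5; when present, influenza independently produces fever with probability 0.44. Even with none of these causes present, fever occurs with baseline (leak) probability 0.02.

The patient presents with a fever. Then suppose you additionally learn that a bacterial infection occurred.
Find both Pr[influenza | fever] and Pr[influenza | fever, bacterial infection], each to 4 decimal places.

Under noisy-OR, P(fever | causes) = 1 − (1−0.02)·∏(1−qᵢ) over the active causes.
Weight on influenza=true, given the evidence: 0.038352 + 0.119724 = 0.158076
Normalizer over all consistent configurations: 0.02*0.34*0.75 + 0.4512*0.34*0.25 + 0.51*0.66*0.75 + 0.7256*0.66*0.25 = 0.415626
P(influenza | fever) = 0.158076/0.415626 ≈ 0.3803

Now condition on the additional information:
Numerator (weight on configurations with influenza): 0.7256·0.25 = 0.181400
Denominator P(fever | bacterial infection): 0.51·0.75 + 0.7256·0.25 = 0.563900
P(influenza | fever, bacterial infection) = 0.181400/0.563900 ≈ 0.3217
The drop from 0.3803 to 0.3217 is the explaining-away (discounting) effect.

Pr[influenza | fever] ≈ 0.3803; Pr[influenza | fever, bacterial infection] ≈ 0.3217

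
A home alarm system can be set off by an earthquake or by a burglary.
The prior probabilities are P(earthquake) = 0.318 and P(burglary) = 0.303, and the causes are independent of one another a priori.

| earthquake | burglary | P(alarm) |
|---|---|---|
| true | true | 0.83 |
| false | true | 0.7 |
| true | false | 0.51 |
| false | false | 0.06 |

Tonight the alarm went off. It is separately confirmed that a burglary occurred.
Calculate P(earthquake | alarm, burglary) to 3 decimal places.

P(earthquake | alarm, burglary) ≈ 0.356

Numerator (weight on configurations with earthquake): 0.83×0.318 = 0.263940
Normalizer over all consistent configurations: 0.7×0.682 + 0.83×0.318 = 0.741340
P(earthquake | alarm, burglary) = 0.263940/0.741340 ≈ 0.356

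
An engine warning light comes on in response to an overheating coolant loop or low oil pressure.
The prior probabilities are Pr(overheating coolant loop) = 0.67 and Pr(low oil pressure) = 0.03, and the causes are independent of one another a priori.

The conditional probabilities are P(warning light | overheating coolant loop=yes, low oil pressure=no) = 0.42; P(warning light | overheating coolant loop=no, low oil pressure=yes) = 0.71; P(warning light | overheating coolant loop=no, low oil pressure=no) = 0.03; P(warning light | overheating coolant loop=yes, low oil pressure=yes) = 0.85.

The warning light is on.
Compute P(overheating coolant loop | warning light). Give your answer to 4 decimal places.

P(warning light) = 0.03·0.33·0.97 + 0.71·0.33·0.03 + 0.42·0.67·0.97 + 0.85·0.67·0.03 = 0.009603 + 0.007029 + 0.272958 + 0.017085 = 0.306675
Restricting to configurations with overheating coolant loop present: 0.272958 + 0.017085 = 0.290043.
P(overheating coolant loop | warning light) = 0.290043 / 0.306675 ≈ 0.9458

P(overheating coolant loop | warning light) ≈ 0.9458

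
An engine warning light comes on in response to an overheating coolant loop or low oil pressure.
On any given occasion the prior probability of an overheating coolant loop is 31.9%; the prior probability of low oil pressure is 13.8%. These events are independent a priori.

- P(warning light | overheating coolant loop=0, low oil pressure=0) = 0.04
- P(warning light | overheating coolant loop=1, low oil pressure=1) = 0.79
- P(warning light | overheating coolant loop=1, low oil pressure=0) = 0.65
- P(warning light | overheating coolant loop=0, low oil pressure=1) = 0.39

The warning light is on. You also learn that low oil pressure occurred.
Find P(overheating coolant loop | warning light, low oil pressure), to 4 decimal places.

P(overheating coolant loop | warning light, low oil pressure) ≈ 0.4869

Weight on overheating coolant loop=true, given the evidence: 0.79×0.319 = 0.252010
The normalizing constant is 0.39×0.681 + 0.79×0.319 = 0.517600
P(overheating coolant loop | warning light, low oil pressure) = 0.252010/0.517600 ≈ 0.4869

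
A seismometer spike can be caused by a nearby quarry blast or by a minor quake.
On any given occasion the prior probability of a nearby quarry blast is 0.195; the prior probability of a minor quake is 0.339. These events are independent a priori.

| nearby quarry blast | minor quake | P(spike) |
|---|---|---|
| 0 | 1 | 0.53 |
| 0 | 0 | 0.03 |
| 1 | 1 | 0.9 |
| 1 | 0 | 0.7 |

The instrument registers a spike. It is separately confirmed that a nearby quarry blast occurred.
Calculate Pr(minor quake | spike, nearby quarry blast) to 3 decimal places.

P(spike | nearby quarry blast) = 0.7*0.661 + 0.9*0.339 = 0.462700 + 0.305100 = 0.767800
Restricting to configurations with minor quake present: 0.9*0.339 = 0.305100.
Hence the posterior is 0.305100/0.767800 ≈ 0.397.

Pr(minor quake | spike, nearby quarry blast) ≈ 0.397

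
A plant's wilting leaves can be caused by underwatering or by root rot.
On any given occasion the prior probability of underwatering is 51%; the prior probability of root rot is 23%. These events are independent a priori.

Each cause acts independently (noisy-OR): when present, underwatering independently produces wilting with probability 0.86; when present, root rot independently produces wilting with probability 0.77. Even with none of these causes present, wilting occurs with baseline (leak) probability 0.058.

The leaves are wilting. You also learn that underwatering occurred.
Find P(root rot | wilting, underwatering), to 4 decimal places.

P(root rot | wilting, underwatering) ≈ 0.2502

Under noisy-OR, P(wilting | causes) = 1 − (1−0.058)·∏(1−qᵢ) over the active causes.
Weight on root rot=true, given the evidence: 0.969668·0.23 = 0.223024
The normalizing constant is 0.86812·0.77 + 0.969668·0.23 = 0.891476
Posterior = 0.223024 / 0.891476 ≈ 0.2502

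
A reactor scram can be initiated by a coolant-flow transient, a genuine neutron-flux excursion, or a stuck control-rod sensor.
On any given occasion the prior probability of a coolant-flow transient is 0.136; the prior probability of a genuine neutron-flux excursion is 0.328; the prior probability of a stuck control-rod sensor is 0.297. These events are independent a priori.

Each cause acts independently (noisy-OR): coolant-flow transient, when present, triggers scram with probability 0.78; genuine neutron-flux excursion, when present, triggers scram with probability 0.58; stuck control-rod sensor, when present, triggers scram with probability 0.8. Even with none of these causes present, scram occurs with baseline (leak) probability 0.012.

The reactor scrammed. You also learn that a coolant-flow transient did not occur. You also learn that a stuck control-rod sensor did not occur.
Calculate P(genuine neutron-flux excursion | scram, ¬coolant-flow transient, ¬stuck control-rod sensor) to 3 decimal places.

Under noisy-OR, P(scram | causes) = 1 − (1−0.012)·∏(1−qᵢ) over the active causes.
Numerator (weight on configurations with genuine neutron-flux excursion): 0.58504*0.328 = 0.191893
Normalizer over all consistent configurations: 0.012*0.672 + 0.58504*0.328 = 0.199957
Posterior = 0.191893 / 0.199957 ≈ 0.960

P(genuine neutron-flux excursion | scram, ¬coolant-flow transient, ¬stuck control-rod sensor) ≈ 0.960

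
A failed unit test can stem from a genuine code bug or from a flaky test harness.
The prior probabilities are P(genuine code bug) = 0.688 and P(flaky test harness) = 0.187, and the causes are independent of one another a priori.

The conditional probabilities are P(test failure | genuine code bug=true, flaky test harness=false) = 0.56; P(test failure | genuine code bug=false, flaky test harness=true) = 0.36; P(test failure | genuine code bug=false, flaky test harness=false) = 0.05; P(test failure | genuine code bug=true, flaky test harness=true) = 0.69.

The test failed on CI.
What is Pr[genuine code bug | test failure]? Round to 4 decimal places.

Sum P(test failure|·) weighted by the priors over the 4 (genuine code bug, flaky test harness) configurations:
  P(test failure) = 0.05*0.312*0.813 + 0.36*0.312*0.187 + 0.56*0.688*0.813 + 0.69*0.688*0.187
        = 0.012683 + 0.021004 + 0.313233 + 0.088773 = 0.435693
The terms with genuine code bug present sum to 0.402006, so
  P(genuine code bug | test failure) = 0.402006 / 0.435693 ≈ 0.9227

Pr[genuine code bug | test failure] ≈ 0.9227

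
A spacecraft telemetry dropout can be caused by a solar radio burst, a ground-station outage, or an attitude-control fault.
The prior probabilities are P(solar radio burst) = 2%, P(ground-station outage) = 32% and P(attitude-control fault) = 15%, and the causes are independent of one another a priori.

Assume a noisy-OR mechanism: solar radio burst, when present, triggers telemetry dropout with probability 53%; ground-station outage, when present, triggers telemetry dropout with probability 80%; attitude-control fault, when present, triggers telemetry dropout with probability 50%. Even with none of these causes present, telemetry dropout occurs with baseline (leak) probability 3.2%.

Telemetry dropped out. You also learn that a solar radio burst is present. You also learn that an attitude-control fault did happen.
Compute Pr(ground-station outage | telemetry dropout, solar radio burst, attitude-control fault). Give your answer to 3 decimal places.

Pr(ground-station outage | telemetry dropout, solar radio burst, attitude-control fault) ≈ 0.368

Under noisy-OR, P(telemetry dropout | causes) = 1 − (1−0.032)·∏(1−qᵢ) over the active causes.
Weight on ground-station outage=true, given the evidence: 0.954504×0.32 = 0.305441
Denominator P(telemetry dropout | solar radio burst, attitude-control fault): 0.77252×0.68 + 0.954504×0.32 = 0.830755
P(ground-station outage | telemetry dropout, solar radio burst, attitude-control fault) = 0.305441/0.830755 ≈ 0.368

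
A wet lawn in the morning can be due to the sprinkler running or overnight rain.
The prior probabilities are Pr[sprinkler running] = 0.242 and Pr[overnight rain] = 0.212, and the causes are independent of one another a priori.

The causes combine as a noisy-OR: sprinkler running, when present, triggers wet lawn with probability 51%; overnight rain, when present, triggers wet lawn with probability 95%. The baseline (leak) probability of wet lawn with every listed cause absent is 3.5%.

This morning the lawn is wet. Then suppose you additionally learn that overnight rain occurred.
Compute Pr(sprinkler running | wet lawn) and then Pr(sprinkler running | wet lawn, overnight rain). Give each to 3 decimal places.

Pr(sprinkler running | wet lawn) ≈ 0.464; Pr(sprinkler running | wet lawn, overnight rain) ≈ 0.247

Under noisy-OR, P(wet lawn | causes) = 1 − (1−0.035)·∏(1−qᵢ) over the active causes.
P(wet lawn) = 0.035×0.758×0.788 + 0.95175×0.758×0.212 + 0.52715×0.242×0.788 + 0.976357×0.242×0.212 = 0.020906 + 0.152942 + 0.100525 + 0.050091 = 0.324464
Restricting to configurations with sprinkler running present: 0.100525 + 0.050091 = 0.150616.
So P(sprinkler running | wet lawn) = 0.150616/0.324464 ≈ 0.464.

With the extra evidence:
P(wet lawn | overnight rain) = 0.95175·0.758 + 0.976357·0.242 = 0.721426 + 0.236278 = 0.957704
Restricting to configurations with sprinkler running present: 0.976357·0.242 = 0.236278.
P(sprinkler running | wet lawn, overnight rain) = 0.236278 / 0.957704 ≈ 0.247
This is intercausal reasoning (explaining away): once overnight rain accounts for the wet lawn, sprinkler running becomes less likely.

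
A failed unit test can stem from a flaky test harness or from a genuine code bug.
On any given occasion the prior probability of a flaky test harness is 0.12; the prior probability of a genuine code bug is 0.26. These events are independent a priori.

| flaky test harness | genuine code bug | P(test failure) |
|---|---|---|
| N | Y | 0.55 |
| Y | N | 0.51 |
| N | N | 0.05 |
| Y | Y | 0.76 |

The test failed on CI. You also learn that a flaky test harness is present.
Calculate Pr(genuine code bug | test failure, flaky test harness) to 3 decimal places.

Pr(genuine code bug | test failure, flaky test harness) ≈ 0.344

P(test failure | flaky test harness) = 0.51*0.74 + 0.76*0.26 = 0.377400 + 0.197600 = 0.575000
Of this, 0.197600 comes from 0.76*0.26 (the genuine code bug=true cases).
P(genuine code bug | test failure, flaky test harness) = 0.197600 / 0.575000 ≈ 0.344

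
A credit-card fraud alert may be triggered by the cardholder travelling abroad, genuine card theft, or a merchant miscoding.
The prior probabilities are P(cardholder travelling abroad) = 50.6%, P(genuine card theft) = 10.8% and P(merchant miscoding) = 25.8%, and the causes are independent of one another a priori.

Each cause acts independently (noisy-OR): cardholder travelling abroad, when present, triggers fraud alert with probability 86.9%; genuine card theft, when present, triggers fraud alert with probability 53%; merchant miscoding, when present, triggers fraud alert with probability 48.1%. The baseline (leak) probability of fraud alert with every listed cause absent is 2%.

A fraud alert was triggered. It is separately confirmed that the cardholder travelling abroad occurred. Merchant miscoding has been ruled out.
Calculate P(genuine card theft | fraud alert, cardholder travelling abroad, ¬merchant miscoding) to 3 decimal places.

P(genuine card theft | fraud alert, cardholder travelling abroad, ¬merchant miscoding) ≈ 0.115

Under noisy-OR, P(fraud alert | causes) = 1 − (1−0.02)·∏(1−qᵢ) over the active causes.
Weight on genuine card theft=true, given the evidence: 0.939661×0.108 = 0.101483
The normalizing constant is 0.87162×0.892 + 0.939661×0.108 = 0.878968
Posterior = 0.101483 / 0.878968 ≈ 0.115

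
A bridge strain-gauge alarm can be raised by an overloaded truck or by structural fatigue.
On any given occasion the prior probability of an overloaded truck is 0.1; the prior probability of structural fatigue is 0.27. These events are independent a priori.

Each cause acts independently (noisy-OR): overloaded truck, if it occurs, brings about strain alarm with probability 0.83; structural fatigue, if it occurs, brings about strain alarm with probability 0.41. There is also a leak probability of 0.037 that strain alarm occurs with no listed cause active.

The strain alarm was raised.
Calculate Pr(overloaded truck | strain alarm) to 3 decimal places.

Pr(overloaded truck | strain alarm) ≈ 0.398

Under noisy-OR, P(strain alarm | causes) = 1 − (1−0.037)·∏(1−qᵢ) over the active causes.
Weight on overloaded truck=true, given the evidence: 0.061049 + 0.024392 = 0.085441
The normalizing constant is 0.037·0.9·0.73 + 0.43183·0.9·0.27 + 0.83629·0.1·0.73 + 0.903411·0.1·0.27 = 0.214685
Posterior = 0.085441 / 0.214685 ≈ 0.398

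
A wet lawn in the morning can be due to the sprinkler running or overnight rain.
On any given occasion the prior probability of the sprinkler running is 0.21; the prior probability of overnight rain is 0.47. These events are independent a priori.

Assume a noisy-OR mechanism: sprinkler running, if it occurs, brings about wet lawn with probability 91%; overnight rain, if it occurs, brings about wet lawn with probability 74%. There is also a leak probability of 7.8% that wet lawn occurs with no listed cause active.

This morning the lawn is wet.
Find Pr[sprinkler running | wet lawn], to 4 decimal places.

Under noisy-OR, P(wet lawn | causes) = 1 − (1−0.078)·∏(1−qᵢ) over the active causes.
P(wet lawn) = 0.078·0.79·0.53 + 0.76028·0.79·0.47 + 0.91702·0.21·0.53 + 0.978425·0.21·0.47 = 0.032659 + 0.282292 + 0.102064 + 0.096571 = 0.513586
Of this, 0.198635 comes from 0.102064 + 0.096571 (the sprinkler running=true cases).
P(sprinkler running | wet lawn) = 0.198635 / 0.513586 ≈ 0.3868

Pr[sprinkler running | wet lawn] ≈ 0.3868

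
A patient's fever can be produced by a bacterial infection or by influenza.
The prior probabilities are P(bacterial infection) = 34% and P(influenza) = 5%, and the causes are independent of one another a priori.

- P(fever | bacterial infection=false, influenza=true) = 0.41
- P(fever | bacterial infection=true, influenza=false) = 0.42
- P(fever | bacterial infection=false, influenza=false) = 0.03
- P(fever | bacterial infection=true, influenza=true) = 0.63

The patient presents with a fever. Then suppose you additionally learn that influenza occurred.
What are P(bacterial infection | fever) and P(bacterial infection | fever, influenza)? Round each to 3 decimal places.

P(bacterial infection | fever) ≈ 0.819; P(bacterial infection | fever, influenza) ≈ 0.442

Sum P(fever|·) weighted by the priors over the 4 (bacterial infection, influenza) configurations:
  P(fever) = 0.03*0.66*0.95 + 0.41*0.66*0.05 + 0.42*0.34*0.95 + 0.63*0.34*0.05
        = 0.018810 + 0.013530 + 0.135660 + 0.010710 = 0.178710
Configurations with bacterial infection contribute 0.146370, so
  P(bacterial infection | fever) = 0.146370 / 0.178710 ≈ 0.819

With the extra evidence:
Weight on bacterial infection=true, given the evidence: 0.63·0.34 = 0.214200
The normalizing constant is 0.41·0.66 + 0.63·0.34 = 0.484800
Posterior = 0.214200 / 0.484800 ≈ 0.442
— influenza explains away the evidence for bacterial infection.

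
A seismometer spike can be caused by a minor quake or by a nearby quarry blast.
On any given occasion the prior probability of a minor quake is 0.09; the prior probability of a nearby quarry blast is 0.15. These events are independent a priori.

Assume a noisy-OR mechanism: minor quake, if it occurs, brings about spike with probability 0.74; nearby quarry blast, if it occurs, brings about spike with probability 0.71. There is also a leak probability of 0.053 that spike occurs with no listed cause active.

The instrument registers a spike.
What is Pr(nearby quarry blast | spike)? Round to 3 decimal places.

Pr(nearby quarry blast | spike) ≈ 0.531

Under noisy-OR, P(spike | causes) = 1 − (1−0.053)·∏(1−qᵢ) over the active causes.
P(spike) = 0.053*0.91*0.85 + 0.72537*0.91*0.15 + 0.75378*0.09*0.85 + 0.928596*0.09*0.15 = 0.040995 + 0.099013 + 0.057664 + 0.012536 = 0.210208
Of this, 0.111549 comes from 0.099013 + 0.012536 (the nearby quarry blast=true cases).
Hence the posterior is 0.111549/0.210208 ≈ 0.531.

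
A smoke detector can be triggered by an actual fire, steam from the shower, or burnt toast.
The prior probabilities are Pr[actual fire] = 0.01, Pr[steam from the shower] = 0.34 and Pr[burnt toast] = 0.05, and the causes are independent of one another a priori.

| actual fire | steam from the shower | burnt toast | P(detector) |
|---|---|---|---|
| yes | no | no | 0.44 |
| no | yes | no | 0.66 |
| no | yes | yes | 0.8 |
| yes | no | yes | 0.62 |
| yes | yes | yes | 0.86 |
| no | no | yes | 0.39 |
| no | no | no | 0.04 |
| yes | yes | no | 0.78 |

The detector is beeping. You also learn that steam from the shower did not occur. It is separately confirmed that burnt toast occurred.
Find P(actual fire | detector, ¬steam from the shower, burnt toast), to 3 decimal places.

P(actual fire | detector, ¬steam from the shower, burnt toast) ≈ 0.016

P(detector | ¬steam from the shower, burnt toast) = 0.39*0.99 + 0.62*0.01 = 0.386100 + 0.006200 = 0.392300
Of this, 0.006200 comes from 0.62*0.01 (the actual fire=true cases).
Hence the posterior is 0.006200/0.392300 ≈ 0.016.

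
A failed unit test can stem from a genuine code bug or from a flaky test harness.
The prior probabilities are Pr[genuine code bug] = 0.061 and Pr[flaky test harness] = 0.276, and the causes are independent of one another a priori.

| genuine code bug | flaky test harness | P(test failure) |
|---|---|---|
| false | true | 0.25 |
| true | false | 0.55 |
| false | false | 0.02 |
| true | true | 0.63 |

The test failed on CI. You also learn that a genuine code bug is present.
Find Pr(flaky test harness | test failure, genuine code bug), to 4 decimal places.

Pr(flaky test harness | test failure, genuine code bug) ≈ 0.3039

Sum P(test failure|·) weighted by the priors over both values of flaky test harness:
  P(test failure | genuine code bug) = 0.55*0.724 + 0.63*0.276
        = 0.398200 + 0.173880 = 0.572080
The terms with flaky test harness present sum to 0.173880, so
  P(flaky test harness | test failure, genuine code bug) = 0.173880 / 0.572080 ≈ 0.3039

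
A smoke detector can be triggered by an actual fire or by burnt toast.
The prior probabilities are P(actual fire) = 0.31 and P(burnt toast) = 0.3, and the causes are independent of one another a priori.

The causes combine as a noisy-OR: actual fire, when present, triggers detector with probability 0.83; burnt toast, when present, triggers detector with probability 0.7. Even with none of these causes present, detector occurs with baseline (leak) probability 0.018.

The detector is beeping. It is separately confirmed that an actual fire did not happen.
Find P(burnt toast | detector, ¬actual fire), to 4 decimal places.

P(burnt toast | detector, ¬actual fire) ≈ 0.9438

Under noisy-OR, P(detector | causes) = 1 − (1−0.018)·∏(1−qᵢ) over the active causes.
By total probability over both values of burnt toast:
  P(detector | ¬actual fire) = 0.018·0.7 + 0.7054·0.3
        = 0.012600 + 0.211620 = 0.224220
The terms with burnt toast present sum to 0.211620, so
  P(burnt toast | detector, ¬actual fire) = 0.211620 / 0.224220 ≈ 0.9438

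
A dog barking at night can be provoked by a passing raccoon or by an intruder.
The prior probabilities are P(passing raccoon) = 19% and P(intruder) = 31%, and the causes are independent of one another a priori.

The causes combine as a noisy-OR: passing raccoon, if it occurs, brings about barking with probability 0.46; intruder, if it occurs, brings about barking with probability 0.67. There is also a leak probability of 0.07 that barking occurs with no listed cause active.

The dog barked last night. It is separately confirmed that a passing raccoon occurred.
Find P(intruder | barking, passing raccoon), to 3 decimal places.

P(intruder | barking, passing raccoon) ≈ 0.430

Under noisy-OR, P(barking | causes) = 1 − (1−0.07)·∏(1−qᵢ) over the active causes.
P(barking | passing raccoon) = 0.4978×0.69 + 0.834274×0.31 = 0.343482 + 0.258625 = 0.602107
The intruder-present share is 0.834274×0.31 = 0.258625.
P(intruder | barking, passing raccoon) = 0.258625 / 0.602107 ≈ 0.430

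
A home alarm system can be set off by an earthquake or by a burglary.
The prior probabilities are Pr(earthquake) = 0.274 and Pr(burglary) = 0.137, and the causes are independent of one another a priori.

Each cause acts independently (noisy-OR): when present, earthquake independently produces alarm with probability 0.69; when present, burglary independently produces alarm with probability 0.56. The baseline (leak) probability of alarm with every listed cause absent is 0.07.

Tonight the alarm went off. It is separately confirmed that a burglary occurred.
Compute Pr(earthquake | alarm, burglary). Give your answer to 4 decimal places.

Pr(earthquake | alarm, burglary) ≈ 0.3581

Under noisy-OR, P(alarm | causes) = 1 − (1−0.07)·∏(1−qᵢ) over the active causes.
P(alarm | burglary) = 0.5908*0.726 + 0.873148*0.274 = 0.428921 + 0.239243 = 0.668164
Restricting to configurations with earthquake present: 0.873148*0.274 = 0.239243.
Hence the posterior is 0.239243/0.668164 ≈ 0.3581.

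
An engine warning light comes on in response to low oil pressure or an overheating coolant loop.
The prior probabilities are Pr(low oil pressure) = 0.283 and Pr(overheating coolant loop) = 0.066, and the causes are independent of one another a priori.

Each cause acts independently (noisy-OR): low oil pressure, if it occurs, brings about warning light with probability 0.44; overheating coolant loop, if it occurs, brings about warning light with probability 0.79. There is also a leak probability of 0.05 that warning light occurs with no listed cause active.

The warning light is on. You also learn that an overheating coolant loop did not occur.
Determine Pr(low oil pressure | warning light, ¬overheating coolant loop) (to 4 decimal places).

Pr(low oil pressure | warning light, ¬overheating coolant loop) ≈ 0.7870

Under noisy-OR, P(warning light | causes) = 1 − (1−0.05)·∏(1−qᵢ) over the active causes.
Enumerate both values of low oil pressure and weight by the priors:
  P(warning light | ¬overheating coolant loop) = 0.05·0.717 + 0.468·0.283
        = 0.035850 + 0.132444 = 0.168294
Keeping only the low oil pressure-present terms gives 0.132444, so
  P(low oil pressure | warning light, ¬overheating coolant loop) = 0.132444 / 0.168294 ≈ 0.7870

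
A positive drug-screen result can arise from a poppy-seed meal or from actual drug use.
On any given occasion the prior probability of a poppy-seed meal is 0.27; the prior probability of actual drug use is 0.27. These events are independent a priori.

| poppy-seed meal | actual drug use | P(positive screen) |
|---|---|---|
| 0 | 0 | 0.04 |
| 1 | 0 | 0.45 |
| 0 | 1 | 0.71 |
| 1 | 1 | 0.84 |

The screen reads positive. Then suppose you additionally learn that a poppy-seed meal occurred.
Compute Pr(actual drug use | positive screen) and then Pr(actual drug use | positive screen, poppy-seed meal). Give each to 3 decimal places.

Pr(actual drug use | positive screen) ≈ 0.646; Pr(actual drug use | positive screen, poppy-seed meal) ≈ 0.408

Sum P(positive screen|·) weighted by the priors over the 4 (poppy-seed meal, actual drug use) configurations:
  P(positive screen) = 0.04·0.73·0.73 + 0.71·0.73·0.27 + 0.45·0.27·0.73 + 0.84·0.27·0.27
        = 0.021316 + 0.139941 + 0.088695 + 0.061236 = 0.311188
The terms with actual drug use present sum to 0.201177, so
  P(actual drug use | positive screen) = 0.201177 / 0.311188 ≈ 0.646

With the extra evidence:
Weight on actual drug use=true, given the evidence: 0.84·0.27 = 0.226800
Denominator P(positive screen | poppy-seed meal): 0.45·0.73 + 0.84·0.27 = 0.555300
P(actual drug use | positive screen, poppy-seed meal) = 0.226800/0.555300 ≈ 0.408
The drop from 0.646 to 0.408 is the explaining-away (discounting) effect.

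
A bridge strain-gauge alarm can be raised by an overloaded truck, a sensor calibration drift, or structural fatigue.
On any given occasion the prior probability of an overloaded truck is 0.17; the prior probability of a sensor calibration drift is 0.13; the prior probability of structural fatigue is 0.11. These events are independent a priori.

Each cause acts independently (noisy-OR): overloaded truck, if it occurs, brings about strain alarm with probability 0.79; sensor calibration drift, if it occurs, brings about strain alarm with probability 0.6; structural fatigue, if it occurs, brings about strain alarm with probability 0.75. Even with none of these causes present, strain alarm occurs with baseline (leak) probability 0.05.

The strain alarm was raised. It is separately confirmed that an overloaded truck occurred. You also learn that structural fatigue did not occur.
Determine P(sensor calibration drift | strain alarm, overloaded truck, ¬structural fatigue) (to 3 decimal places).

Under noisy-OR, P(strain alarm | causes) = 1 − (1−0.05)·∏(1−qᵢ) over the active causes.
By total probability over both values of sensor calibration drift:
  P(strain alarm | overloaded truck, ¬structural fatigue) = 0.8005×0.87 + 0.9202×0.13
        = 0.696435 + 0.119626 = 0.816061
Configurations with sensor calibration drift contribute 0.119626, so
  P(sensor calibration drift | strain alarm, overloaded truck, ¬structural fatigue) = 0.119626 / 0.816061 ≈ 0.147

P(sensor calibration drift | strain alarm, overloaded truck, ¬structural fatigue) ≈ 0.147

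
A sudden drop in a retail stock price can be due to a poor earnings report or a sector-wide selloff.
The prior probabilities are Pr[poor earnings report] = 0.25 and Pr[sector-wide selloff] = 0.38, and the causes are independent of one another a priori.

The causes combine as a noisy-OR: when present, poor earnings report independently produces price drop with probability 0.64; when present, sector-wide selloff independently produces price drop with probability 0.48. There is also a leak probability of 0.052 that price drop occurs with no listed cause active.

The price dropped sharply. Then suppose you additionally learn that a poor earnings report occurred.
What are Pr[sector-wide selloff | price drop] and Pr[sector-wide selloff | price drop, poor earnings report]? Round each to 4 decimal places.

Pr[sector-wide selloff | price drop] ≈ 0.6381; Pr[sector-wide selloff | price drop, poor earnings report] ≈ 0.4335

Under noisy-OR, P(price drop | causes) = 1 − (1−0.052)·∏(1−qᵢ) over the active causes.
P(price drop) = 0.052×0.75×0.62 + 0.50704×0.75×0.38 + 0.65872×0.25×0.62 + 0.822534×0.25×0.38 = 0.024180 + 0.144506 + 0.102102 + 0.078141 = 0.348929
The sector-wide selloff-present share is 0.144506 + 0.078141 = 0.222647.
P(sector-wide selloff | price drop) = 0.222647 / 0.348929 ≈ 0.6381

Now also conditioning on poor earnings report=true:
P(price drop | poor earnings report) = 0.65872*0.62 + 0.822534*0.38 = 0.408406 + 0.312563 = 0.720969
Of this, 0.312563 comes from 0.822534*0.38 (the sector-wide selloff=true cases).
So P(sector-wide selloff | price drop, poor earnings report) = 0.312563/0.720969 ≈ 0.4335.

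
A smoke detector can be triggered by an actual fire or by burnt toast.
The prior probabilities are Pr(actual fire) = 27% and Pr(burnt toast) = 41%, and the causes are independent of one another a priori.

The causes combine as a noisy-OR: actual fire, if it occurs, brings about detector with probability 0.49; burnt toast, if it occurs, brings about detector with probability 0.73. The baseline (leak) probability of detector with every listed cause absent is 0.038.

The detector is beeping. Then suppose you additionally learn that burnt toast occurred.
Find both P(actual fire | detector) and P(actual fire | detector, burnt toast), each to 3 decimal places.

P(actual fire | detector) ≈ 0.427; P(actual fire | detector, burnt toast) ≈ 0.302

Under noisy-OR, P(detector | causes) = 1 − (1−0.038)·∏(1−qᵢ) over the active causes.
For the numerator, keep only actual fire=true terms: 0.081144 + 0.096036 = 0.177180
Normalizer over all consistent configurations: 0.038*0.73*0.59 + 0.74026*0.73*0.41 + 0.50938*0.27*0.59 + 0.867533*0.27*0.41 = 0.415107
Posterior = 0.177180 / 0.415107 ≈ 0.427

Now also conditioning on burnt toast=true:
Sum P(detector|·) weighted by the priors over both values of actual fire:
  P(detector | burnt toast) = 0.74026*0.73 + 0.867533*0.27
        = 0.540390 + 0.234234 = 0.774624
The terms with actual fire present sum to 0.234234, so
  P(actual fire | detector, burnt toast) = 0.234234 / 0.774624 ≈ 0.302
— burnt toast explains away the evidence for actual fire.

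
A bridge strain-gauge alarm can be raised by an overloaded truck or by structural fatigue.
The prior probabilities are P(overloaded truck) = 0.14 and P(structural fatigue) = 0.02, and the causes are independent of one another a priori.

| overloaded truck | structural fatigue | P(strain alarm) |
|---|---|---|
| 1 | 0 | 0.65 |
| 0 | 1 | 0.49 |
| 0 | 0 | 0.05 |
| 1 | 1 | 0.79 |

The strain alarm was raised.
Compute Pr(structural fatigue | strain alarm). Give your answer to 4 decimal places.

For the numerator, keep only structural fatigue=true terms: 0.008428 + 0.002212 = 0.010640
The normalizing constant is 0.05·0.86·0.98 + 0.49·0.86·0.02 + 0.65·0.14·0.98 + 0.79·0.14·0.02 = 0.141960
Posterior = 0.010640 / 0.141960 ≈ 0.0750

Pr(structural fatigue | strain alarm) ≈ 0.0750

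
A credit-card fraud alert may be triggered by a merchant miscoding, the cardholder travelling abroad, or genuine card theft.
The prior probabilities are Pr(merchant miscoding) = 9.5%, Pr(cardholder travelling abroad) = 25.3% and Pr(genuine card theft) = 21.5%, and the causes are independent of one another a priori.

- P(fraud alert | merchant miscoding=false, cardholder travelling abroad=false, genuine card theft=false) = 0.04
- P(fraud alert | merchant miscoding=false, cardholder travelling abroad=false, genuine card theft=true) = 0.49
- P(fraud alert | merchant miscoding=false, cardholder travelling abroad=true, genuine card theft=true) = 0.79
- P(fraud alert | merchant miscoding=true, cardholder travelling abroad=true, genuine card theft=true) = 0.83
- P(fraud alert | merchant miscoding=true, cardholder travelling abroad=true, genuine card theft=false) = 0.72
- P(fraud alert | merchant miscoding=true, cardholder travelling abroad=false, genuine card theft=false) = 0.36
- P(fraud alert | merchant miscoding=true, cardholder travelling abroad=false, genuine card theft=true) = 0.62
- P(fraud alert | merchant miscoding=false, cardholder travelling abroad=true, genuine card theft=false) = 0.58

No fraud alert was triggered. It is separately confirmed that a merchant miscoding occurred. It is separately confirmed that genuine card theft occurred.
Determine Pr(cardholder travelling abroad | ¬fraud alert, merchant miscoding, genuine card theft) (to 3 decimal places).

Weight on cardholder travelling abroad=true, given the evidence: 0.17*0.253 = 0.043010
Normalizer over all consistent configurations: 0.38*0.747 + 0.17*0.253 = 0.326870
Posterior = 0.043010 / 0.326870 ≈ 0.132

Pr(cardholder travelling abroad | ¬fraud alert, merchant miscoding, genuine card theft) ≈ 0.132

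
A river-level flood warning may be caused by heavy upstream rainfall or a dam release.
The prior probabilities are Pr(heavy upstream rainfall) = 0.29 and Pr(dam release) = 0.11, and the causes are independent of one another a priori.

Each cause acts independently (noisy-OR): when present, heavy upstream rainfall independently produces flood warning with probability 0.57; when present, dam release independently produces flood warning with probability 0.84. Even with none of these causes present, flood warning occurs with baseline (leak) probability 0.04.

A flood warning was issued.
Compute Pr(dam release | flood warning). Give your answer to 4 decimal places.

Under noisy-OR, P(flood warning | causes) = 1 − (1−0.04)·∏(1−qᵢ) over the active causes.
By total probability over the 4 (heavy upstream rainfall, dam release) configurations:
  P(flood warning) = 0.04*0.71*0.89 + 0.8464*0.71*0.11 + 0.5872*0.29*0.89 + 0.933952*0.29*0.11
        = 0.025276 + 0.066104 + 0.151556 + 0.029793 = 0.272729
Keeping only the dam release-present terms gives 0.095897, so
  P(dam release | flood warning) = 0.095897 / 0.272729 ≈ 0.3516

Pr(dam release | flood warning) ≈ 0.3516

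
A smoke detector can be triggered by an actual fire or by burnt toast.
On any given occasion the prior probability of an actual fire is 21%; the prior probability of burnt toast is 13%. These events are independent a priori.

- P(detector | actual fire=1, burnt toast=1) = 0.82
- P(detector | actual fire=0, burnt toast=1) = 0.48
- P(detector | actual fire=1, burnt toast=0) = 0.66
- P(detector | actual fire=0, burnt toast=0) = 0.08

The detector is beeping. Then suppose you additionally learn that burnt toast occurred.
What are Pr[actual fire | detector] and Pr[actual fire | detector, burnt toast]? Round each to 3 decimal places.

P(detector) = 0.08·0.79·0.87 + 0.48·0.79·0.13 + 0.66·0.21·0.87 + 0.82·0.21·0.13 = 0.054984 + 0.049296 + 0.120582 + 0.022386 = 0.247248
The actual fire-present share is 0.120582 + 0.022386 = 0.142968.
Hence the posterior is 0.142968/0.247248 ≈ 0.578.

Now condition on the additional information:
Enumerate both values of actual fire and weight by the priors:
  P(detector | burnt toast) = 0.48·0.79 + 0.82·0.21
        = 0.379200 + 0.172200 = 0.551400
The terms with actual fire present sum to 0.172200, so
  P(actual fire | detector, burnt toast) = 0.172200 / 0.551400 ≈ 0.312
The drop from 0.578 to 0.312 is the explaining-away (discounting) effect.

Pr[actual fire | detector] ≈ 0.578; Pr[actual fire | detector, burnt toast] ≈ 0.312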